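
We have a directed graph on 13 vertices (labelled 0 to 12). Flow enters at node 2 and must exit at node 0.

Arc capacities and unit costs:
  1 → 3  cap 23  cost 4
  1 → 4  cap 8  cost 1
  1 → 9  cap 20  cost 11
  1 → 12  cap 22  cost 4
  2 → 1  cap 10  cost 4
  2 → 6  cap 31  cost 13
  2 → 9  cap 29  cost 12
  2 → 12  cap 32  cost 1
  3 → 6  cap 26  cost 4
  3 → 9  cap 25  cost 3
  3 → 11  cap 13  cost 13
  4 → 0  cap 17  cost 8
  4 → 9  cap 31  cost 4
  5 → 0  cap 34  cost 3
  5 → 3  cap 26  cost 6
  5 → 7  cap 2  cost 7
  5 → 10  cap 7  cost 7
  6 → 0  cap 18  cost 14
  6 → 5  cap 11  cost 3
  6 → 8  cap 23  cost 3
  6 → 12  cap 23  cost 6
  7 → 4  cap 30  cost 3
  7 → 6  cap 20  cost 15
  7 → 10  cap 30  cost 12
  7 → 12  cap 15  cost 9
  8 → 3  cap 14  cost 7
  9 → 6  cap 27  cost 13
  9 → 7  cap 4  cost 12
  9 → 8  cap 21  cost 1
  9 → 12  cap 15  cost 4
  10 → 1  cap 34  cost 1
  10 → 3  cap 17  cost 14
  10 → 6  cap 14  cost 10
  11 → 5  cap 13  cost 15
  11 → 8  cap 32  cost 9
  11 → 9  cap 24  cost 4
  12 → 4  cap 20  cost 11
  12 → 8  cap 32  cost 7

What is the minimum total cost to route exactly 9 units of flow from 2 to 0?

shortest-cost path #1: 2→1→4→0 push 8 @ unit cost 13 (adds 104)
shortest-cost path #2: 2→1→3→6→5→0 push 1 @ unit cost 18 (adds 18)
total cost = 122

Minimum cost for 9 units: 122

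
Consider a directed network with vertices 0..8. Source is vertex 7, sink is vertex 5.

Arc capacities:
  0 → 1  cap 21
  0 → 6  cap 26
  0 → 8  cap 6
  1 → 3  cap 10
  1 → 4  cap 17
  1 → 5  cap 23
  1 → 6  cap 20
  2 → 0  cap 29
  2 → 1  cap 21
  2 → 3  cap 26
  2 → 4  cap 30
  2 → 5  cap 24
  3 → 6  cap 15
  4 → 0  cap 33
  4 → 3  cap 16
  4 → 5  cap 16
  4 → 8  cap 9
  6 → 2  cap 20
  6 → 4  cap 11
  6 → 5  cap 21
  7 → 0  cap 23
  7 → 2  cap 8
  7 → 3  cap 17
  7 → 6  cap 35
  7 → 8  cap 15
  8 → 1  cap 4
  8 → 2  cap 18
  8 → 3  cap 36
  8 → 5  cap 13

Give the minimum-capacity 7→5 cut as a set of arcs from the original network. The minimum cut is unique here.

Min-cut arcs: {(3,6), (7,0), (7,2), (7,6), (7,8)} (total capacity 96)

augment #1: 7→2→5 push 8
augment #2: 7→6→5 push 21
augment #3: 7→8→5 push 13
augment #4: 7→0→1→5 push 21
augment #5: 7→6→2→5 push 14
augment #6: 7→8→1→5 push 2
augment #7: 7→0→6→2→5 push 2
augment #8: 7→3→6→4→5 push 11
augment #9: 7→3→6→2→4→5 push 4
max flow = 96; residual-reachable set from 7 gives S-side
cut edges (S→T): {(3,6), (7,0), (7,2), (7,6), (7,8)} total cap 96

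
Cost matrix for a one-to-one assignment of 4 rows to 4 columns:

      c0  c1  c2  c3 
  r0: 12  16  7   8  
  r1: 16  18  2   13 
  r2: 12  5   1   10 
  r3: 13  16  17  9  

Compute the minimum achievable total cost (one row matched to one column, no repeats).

one of 2 optimal assignments: row0→col0 (cost 12), row1→col2 (cost 2), row2→col1 (cost 5), row3→col3 (cost 9)
total = 12 + 2 + 5 + 9 = 28

Minimum assignment cost: 28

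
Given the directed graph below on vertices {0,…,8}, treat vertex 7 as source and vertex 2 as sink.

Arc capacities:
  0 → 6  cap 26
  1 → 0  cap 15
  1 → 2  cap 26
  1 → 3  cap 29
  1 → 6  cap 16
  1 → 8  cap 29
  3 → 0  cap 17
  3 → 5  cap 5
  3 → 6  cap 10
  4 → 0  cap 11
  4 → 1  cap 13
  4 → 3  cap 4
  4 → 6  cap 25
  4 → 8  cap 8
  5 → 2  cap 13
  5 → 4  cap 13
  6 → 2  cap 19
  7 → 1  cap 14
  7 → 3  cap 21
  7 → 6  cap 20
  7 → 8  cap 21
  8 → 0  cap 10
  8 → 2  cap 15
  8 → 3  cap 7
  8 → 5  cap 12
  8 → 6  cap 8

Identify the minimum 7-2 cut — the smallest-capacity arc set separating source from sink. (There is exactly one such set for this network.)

augment #1: 7→1→2 push 14
augment #2: 7→6→2 push 19
augment #3: 7→8→2 push 15
augment #4: 7→3→5→2 push 5
augment #5: 7→8→5→2 push 6
max flow = 59; residual-reachable set from 7 gives S-side
cut edges (S→T): {(3,5), (6,2), (7,1), (7,8)} total cap 59

Min-cut arcs: {(3,5), (6,2), (7,1), (7,8)} (total capacity 59)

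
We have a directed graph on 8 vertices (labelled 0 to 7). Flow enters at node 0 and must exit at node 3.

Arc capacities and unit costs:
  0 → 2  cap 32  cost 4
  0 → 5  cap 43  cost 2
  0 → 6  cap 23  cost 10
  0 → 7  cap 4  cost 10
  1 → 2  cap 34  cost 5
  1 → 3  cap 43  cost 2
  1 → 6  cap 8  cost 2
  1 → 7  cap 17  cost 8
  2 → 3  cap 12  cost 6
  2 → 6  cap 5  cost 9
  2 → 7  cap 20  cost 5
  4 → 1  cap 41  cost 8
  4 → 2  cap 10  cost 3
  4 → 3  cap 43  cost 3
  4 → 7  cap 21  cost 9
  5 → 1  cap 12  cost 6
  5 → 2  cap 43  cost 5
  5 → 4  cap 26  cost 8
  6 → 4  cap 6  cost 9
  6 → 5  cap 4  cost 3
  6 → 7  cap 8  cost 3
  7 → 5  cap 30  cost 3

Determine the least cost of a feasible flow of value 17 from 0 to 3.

Minimum cost for 17 units: 170

shortest-cost path #1: 0→2→3 push 12 @ unit cost 10 (adds 120)
shortest-cost path #2: 0→5→1→3 push 5 @ unit cost 10 (adds 50)
total cost = 170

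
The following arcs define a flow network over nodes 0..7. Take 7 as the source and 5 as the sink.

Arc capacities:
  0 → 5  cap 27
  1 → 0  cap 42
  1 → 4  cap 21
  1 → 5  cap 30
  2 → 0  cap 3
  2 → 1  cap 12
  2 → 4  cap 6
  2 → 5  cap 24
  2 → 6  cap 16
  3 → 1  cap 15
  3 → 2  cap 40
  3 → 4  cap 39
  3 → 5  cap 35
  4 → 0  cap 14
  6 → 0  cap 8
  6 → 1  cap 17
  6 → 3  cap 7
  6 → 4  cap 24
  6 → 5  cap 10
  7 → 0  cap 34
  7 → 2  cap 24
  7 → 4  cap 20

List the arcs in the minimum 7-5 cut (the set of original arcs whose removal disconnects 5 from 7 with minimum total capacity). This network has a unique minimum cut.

augment #1: 7→0→5 push 27
augment #2: 7→2→5 push 24
max flow = 51; residual-reachable set from 7 gives S-side
cut edges (S→T): {(0,5), (7,2)} total cap 51

Min-cut arcs: {(0,5), (7,2)} (total capacity 51)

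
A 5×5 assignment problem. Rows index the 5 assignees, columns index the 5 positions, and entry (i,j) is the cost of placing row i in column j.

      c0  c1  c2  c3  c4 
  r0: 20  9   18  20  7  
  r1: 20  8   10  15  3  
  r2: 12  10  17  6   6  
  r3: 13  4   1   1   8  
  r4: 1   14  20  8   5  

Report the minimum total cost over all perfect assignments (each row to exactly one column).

Minimum assignment cost: 20

optimal assignment: row0→col1 (cost 9), row1→col4 (cost 3), row2→col3 (cost 6), row3→col2 (cost 1), row4→col0 (cost 1)
total = 9 + 3 + 6 + 1 + 1 = 20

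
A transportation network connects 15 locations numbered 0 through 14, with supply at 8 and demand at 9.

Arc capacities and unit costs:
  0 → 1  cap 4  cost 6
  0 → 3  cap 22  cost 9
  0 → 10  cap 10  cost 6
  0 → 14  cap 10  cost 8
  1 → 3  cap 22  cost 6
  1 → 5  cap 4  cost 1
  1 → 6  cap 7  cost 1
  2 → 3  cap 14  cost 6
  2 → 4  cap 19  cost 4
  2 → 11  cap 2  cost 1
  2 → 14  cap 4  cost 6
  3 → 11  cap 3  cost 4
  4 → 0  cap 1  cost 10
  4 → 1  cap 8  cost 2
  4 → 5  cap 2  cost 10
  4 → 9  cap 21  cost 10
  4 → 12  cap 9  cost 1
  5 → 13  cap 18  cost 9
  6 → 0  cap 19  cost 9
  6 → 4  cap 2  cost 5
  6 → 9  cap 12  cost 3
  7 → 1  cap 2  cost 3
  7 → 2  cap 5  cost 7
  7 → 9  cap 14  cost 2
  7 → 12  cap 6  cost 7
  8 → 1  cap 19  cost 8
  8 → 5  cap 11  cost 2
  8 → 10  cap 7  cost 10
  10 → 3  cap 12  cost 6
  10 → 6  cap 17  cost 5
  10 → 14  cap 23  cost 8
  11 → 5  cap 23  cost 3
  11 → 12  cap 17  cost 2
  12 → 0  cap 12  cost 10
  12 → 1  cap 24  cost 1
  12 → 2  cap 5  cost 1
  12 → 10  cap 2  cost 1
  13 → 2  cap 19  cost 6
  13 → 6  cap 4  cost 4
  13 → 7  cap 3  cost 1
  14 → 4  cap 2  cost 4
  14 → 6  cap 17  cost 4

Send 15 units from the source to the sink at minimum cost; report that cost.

shortest-cost path #1: 8→1→6→9 push 7 @ unit cost 12 (adds 84)
shortest-cost path #2: 8→5→13→7→9 push 3 @ unit cost 14 (adds 42)
shortest-cost path #3: 8→10→6→9 push 5 @ unit cost 18 (adds 90)
total cost = 216

Minimum cost for 15 units: 216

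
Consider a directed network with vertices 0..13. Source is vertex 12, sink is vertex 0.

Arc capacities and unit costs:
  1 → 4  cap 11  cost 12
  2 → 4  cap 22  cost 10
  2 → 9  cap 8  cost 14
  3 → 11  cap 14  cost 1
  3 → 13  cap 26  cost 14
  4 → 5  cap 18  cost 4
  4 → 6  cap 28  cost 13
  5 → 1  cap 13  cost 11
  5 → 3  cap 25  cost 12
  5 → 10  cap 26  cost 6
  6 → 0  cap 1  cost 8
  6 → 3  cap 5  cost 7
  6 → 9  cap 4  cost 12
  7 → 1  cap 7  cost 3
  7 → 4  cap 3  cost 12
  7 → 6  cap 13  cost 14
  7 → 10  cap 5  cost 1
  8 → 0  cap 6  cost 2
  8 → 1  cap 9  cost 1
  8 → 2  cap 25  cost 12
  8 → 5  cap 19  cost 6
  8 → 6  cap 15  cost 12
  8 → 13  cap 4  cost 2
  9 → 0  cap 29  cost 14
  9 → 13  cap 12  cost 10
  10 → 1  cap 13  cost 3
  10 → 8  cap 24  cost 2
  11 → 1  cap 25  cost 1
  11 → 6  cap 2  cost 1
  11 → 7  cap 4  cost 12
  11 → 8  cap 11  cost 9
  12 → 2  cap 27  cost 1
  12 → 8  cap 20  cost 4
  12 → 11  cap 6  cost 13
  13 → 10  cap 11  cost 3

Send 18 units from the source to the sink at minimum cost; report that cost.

shortest-cost path #1: 12→8→0 push 6 @ unit cost 6 (adds 36)
shortest-cost path #2: 12→11→6→0 push 1 @ unit cost 22 (adds 22)
shortest-cost path #3: 12→2→9→0 push 8 @ unit cost 29 (adds 232)
shortest-cost path #4: 12→11→6→9→0 push 1 @ unit cost 40 (adds 40)
shortest-cost path #5: 12→8→6→9→0 push 2 @ unit cost 42 (adds 84)
total cost = 414

Minimum cost for 18 units: 414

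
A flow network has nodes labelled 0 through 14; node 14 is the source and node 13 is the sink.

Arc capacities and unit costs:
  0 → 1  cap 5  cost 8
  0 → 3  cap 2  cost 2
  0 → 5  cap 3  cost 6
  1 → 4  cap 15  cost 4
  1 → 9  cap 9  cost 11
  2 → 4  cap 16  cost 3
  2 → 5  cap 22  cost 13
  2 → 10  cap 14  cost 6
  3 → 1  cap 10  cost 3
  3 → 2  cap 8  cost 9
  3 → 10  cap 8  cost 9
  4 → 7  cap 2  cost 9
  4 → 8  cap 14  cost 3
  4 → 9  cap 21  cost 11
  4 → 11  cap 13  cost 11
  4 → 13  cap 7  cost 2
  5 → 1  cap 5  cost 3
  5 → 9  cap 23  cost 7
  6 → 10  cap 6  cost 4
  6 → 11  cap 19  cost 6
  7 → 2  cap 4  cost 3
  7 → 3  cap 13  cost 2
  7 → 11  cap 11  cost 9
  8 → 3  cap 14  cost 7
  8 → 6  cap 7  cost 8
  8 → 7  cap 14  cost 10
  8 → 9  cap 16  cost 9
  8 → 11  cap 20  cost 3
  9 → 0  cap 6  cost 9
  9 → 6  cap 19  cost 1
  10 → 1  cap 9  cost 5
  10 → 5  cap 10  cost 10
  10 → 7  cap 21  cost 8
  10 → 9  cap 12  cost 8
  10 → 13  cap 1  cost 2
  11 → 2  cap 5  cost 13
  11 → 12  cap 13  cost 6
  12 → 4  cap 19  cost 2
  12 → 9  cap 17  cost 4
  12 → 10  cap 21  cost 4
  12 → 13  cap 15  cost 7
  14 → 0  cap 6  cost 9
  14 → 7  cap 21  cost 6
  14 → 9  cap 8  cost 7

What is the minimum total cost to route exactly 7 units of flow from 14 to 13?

shortest-cost path #1: 14→7→2→4→13 push 4 @ unit cost 14 (adds 56)
shortest-cost path #2: 14→9→6→10→13 push 1 @ unit cost 14 (adds 14)
shortest-cost path #3: 14→7→3→1→4→13 push 2 @ unit cost 17 (adds 34)
total cost = 104

Minimum cost for 7 units: 104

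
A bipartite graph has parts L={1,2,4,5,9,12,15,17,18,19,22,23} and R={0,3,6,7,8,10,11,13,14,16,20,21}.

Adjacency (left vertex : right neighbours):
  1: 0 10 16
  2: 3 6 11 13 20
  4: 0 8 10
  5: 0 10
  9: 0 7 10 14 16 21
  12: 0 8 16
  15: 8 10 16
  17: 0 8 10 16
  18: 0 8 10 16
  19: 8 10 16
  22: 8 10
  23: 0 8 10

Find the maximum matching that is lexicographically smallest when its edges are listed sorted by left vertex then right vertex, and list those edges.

Lex-smallest maximum matching: {(1,0), (2,3), (4,8), (5,10), (9,7), (12,16)}

|M| = 6 (so the lex-smallest maximum matching has 6 edges)
process left vertices in ascending order; for each, take the smallest-labelled available neighbour that still permits 6 edges overall, or leave it unmatched if none does
lex-smallest matching: {1-0, 2-3, 4-8, 5-10, 9-7, 12-16}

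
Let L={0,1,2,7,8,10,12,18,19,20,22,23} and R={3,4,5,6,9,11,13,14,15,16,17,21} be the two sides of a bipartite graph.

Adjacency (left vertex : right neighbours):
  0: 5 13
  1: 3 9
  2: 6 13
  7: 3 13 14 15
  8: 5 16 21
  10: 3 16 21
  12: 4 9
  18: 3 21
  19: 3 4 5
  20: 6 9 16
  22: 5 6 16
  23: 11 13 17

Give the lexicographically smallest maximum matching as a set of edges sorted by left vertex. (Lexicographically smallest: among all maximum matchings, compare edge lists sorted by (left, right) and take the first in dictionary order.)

|M| = 10 (so the lex-smallest maximum matching has 10 edges)
process left vertices in ascending order; for each, take the smallest-labelled available neighbour that still permits 10 edges overall, or leave it unmatched if none does
lex-smallest matching: {0-5, 1-3, 2-13, 7-14, 8-16, 10-21, 12-4, 20-9, 22-6, 23-11}

Lex-smallest maximum matching: {(0,5), (1,3), (2,13), (7,14), (8,16), (10,21), (12,4), (20,9), (22,6), (23,11)}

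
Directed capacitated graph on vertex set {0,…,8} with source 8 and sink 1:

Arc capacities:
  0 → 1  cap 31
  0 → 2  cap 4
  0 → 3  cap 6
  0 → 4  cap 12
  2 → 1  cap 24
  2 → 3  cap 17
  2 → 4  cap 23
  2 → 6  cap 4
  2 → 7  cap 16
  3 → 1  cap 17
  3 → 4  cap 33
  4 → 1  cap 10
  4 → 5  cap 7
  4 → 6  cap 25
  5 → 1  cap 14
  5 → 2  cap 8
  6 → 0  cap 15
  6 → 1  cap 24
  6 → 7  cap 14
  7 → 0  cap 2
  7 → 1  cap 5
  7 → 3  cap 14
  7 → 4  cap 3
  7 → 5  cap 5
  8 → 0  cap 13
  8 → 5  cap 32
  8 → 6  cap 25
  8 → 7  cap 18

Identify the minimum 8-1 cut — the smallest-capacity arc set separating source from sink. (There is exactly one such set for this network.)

augment #1: 8→0→1 push 13
augment #2: 8→5→1 push 14
augment #3: 8→6→1 push 24
augment #4: 8→7→1 push 5
augment #5: 8→5→2→1 push 8
augment #6: 8→6→0→1 push 1
augment #7: 8→7→0→1 push 2
augment #8: 8→7→3→1 push 11
max flow = 78; residual-reachable set from 8 gives S-side
cut edges (S→T): {(5,1), (5,2), (8,0), (8,6), (8,7)} total cap 78

Min-cut arcs: {(5,1), (5,2), (8,0), (8,6), (8,7)} (total capacity 78)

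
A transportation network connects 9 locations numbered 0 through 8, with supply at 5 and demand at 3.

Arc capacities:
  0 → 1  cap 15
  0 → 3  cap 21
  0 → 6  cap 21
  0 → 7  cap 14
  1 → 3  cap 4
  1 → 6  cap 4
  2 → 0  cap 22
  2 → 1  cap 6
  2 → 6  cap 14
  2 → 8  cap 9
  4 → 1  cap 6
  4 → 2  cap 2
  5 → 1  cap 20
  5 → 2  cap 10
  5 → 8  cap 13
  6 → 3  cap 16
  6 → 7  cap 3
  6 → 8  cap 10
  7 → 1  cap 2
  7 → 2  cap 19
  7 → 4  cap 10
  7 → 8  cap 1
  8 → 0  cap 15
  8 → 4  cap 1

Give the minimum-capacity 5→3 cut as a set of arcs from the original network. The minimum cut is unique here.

augment #1: 5→1→3 push 4
augment #2: 5→1→6→3 push 4
augment #3: 5→2→0→3 push 10
augment #4: 5→8→0→3 push 11
augment #5: 5→8→0→6→3 push 2
max flow = 31; residual-reachable set from 5 gives S-side
cut edges (S→T): {(1,3), (1,6), (5,2), (5,8)} total cap 31

Min-cut arcs: {(1,3), (1,6), (5,2), (5,8)} (total capacity 31)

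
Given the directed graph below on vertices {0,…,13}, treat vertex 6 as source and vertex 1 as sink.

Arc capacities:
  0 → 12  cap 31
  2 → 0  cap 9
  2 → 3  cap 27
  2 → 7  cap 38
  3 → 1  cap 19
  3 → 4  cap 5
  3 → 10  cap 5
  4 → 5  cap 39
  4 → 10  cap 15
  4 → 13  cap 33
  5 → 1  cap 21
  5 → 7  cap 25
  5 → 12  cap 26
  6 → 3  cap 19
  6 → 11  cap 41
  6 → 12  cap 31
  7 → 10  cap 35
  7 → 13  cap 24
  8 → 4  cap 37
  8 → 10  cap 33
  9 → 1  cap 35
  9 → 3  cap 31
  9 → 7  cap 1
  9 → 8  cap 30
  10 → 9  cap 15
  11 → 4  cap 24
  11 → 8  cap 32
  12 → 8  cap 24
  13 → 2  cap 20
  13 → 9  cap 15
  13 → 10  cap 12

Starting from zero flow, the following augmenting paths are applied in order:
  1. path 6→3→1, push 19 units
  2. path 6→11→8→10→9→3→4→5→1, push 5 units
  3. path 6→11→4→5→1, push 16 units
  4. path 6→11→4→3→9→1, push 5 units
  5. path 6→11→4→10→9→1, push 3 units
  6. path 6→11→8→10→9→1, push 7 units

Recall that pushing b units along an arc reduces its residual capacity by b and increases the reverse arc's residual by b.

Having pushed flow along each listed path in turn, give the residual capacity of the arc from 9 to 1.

after path 1 (6→3→1, push 19): res(9,1)=35
after path 2 (6→11→8→10→9→3→4→5→1, push 5): res(9,1)=35
after path 3 (6→11→4→5→1, push 16): res(9,1)=35
after path 4 (6→11→4→3→9→1, push 5): res(9,1)=30
after path 5 (6→11→4→10→9→1, push 3): res(9,1)=27
after path 6 (6→11→8→10→9→1, push 7): res(9,1)=20

Residual capacity of (9,1): 20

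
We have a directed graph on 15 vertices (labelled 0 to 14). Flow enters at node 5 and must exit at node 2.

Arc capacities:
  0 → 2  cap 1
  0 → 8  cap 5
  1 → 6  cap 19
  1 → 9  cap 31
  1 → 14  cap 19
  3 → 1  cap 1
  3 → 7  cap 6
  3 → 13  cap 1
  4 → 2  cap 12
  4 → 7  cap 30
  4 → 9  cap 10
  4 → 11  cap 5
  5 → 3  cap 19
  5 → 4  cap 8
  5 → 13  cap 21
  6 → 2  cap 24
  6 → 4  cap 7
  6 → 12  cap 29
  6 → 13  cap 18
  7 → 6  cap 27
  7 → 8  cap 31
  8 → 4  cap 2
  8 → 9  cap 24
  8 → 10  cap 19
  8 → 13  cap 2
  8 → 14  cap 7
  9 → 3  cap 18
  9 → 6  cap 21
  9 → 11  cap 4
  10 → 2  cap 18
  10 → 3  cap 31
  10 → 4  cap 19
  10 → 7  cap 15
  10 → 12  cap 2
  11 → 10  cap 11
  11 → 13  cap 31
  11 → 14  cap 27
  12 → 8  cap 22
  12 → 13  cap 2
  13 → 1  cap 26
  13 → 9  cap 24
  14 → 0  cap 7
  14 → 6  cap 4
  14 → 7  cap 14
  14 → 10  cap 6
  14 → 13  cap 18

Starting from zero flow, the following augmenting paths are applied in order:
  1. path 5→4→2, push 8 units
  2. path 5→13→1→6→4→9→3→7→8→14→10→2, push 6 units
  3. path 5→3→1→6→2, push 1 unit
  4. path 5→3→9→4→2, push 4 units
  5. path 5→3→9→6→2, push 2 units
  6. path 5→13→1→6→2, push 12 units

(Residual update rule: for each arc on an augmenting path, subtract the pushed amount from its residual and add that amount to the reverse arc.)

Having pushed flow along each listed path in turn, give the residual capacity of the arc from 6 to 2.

after path 1 (5→4→2, push 8): res(6,2)=24
after path 2 (5→13→1→6→4→9→3→7→8→14→10→2, push 6): res(6,2)=24
after path 3 (5→3→1→6→2, push 1): res(6,2)=23
after path 4 (5→3→9→4→2, push 4): res(6,2)=23
after path 5 (5→3→9→6→2, push 2): res(6,2)=21
after path 6 (5→13→1→6→2, push 12): res(6,2)=9

Residual capacity of (6,2): 9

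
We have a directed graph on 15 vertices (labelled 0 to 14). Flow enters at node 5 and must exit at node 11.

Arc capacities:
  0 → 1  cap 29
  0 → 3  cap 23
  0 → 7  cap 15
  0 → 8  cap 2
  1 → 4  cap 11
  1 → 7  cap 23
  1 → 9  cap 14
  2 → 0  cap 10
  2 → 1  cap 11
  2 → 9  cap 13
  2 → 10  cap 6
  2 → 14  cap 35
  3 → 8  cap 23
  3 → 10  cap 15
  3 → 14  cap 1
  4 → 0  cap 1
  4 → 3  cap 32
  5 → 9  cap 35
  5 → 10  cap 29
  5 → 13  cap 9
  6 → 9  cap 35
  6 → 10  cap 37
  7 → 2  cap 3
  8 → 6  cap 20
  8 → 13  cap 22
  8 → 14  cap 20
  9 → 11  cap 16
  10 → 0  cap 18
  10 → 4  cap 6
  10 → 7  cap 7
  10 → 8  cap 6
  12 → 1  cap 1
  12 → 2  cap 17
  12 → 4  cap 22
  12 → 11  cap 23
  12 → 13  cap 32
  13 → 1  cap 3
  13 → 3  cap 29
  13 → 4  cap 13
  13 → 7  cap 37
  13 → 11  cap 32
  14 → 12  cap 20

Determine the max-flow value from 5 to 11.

augment #1: 5→9→11 bottleneck 16, total now 16
augment #2: 5→13→11 bottleneck 9, total now 25
augment #3: 5→10→8→13→11 bottleneck 6, total now 31
augment #4: 5→10→0→8→13→11 bottleneck 2, total now 33
augment #5: 5→10→0→3→8→13→11 bottleneck 14, total now 47
augment #6: 5→10→0→3→14→12→11 bottleneck 1, total now 48
augment #7: 5→10→7→2→14→12→11 bottleneck 3, total now 51
augment #8: 5→10→0→3→8→14→12→11 bottleneck 1, total now 52
augment #9: 5→10→4→3→8→14→12→11 bottleneck 2, total now 54

Maximum flow value: 54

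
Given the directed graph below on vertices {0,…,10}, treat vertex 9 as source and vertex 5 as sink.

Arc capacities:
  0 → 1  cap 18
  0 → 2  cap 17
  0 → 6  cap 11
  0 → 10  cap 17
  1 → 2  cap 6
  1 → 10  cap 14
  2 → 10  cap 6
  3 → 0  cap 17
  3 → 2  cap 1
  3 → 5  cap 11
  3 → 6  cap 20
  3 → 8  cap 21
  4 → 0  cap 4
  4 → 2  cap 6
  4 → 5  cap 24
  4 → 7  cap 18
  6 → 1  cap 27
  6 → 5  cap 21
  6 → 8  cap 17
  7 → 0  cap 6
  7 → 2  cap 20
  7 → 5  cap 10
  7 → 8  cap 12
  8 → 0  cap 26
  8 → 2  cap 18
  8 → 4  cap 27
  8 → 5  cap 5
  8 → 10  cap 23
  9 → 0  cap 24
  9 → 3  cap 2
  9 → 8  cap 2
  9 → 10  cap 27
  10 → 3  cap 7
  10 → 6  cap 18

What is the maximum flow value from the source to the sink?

Maximum flow value: 40

augment #1: 9→3→5 bottleneck 2, total now 2
augment #2: 9→8→5 bottleneck 2, total now 4
augment #3: 9→0→6→5 bottleneck 11, total now 15
augment #4: 9→10→3→5 bottleneck 7, total now 22
augment #5: 9→10→6→5 bottleneck 10, total now 32
augment #6: 9→10→6→8→5 bottleneck 3, total now 35
augment #7: 9→10→6→8→4→5 bottleneck 5, total now 40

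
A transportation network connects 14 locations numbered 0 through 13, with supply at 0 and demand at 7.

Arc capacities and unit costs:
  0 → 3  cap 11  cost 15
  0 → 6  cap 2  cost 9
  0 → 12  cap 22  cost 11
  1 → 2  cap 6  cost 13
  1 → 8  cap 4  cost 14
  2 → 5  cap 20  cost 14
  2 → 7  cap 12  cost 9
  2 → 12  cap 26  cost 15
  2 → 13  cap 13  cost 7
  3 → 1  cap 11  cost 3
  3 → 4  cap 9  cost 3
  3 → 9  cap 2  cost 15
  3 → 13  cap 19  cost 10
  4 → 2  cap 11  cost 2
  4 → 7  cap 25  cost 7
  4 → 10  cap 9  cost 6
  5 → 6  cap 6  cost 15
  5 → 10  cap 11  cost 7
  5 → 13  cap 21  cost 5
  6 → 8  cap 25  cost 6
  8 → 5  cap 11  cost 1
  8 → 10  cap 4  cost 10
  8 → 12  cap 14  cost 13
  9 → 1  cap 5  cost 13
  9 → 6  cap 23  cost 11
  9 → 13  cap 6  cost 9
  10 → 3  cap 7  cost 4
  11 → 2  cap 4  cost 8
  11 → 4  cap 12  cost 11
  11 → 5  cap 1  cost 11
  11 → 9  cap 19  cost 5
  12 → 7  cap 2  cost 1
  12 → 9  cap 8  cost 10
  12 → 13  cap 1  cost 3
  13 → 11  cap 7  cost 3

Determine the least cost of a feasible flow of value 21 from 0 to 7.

Minimum cost for 21 units: 704

shortest-cost path #1: 0→12→7 push 2 @ unit cost 12 (adds 24)
shortest-cost path #2: 0→3→4→7 push 9 @ unit cost 25 (adds 225)
shortest-cost path #3: 0→12→13→11→2→7 push 1 @ unit cost 34 (adds 34)
shortest-cost path #4: 0→3→1→2→7 push 2 @ unit cost 40 (adds 80)
shortest-cost path #5: 0→6→8→5→13→11→2→7 push 2 @ unit cost 41 (adds 82)
shortest-cost path #6: 0→12→9→13→11→2→7 push 1 @ unit cost 50 (adds 50)
shortest-cost path #7: 0→12→9→13→11→4→7 push 3 @ unit cost 51 (adds 153)
shortest-cost path #8: 0→12→9→1→2→7 push 1 @ unit cost 56 (adds 56)
total cost = 704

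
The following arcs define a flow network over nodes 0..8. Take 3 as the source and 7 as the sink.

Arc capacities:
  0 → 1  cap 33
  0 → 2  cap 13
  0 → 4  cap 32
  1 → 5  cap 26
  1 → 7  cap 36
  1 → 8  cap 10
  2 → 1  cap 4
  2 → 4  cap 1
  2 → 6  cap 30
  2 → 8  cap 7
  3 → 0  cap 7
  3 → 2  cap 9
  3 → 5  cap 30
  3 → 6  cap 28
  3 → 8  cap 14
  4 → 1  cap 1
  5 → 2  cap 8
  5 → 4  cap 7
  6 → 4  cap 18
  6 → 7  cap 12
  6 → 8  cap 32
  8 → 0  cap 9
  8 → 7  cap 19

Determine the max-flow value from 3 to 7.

Maximum flow value: 52

augment #1: 3→6→7 bottleneck 12, total now 12
augment #2: 3→8→7 bottleneck 14, total now 26
augment #3: 3→0→1→7 bottleneck 7, total now 33
augment #4: 3→2→1→7 bottleneck 4, total now 37
augment #5: 3→2→8→7 bottleneck 5, total now 42
augment #6: 3→5→4→1→7 bottleneck 1, total now 43
augment #7: 3→6→8→0→1→7 bottleneck 9, total now 52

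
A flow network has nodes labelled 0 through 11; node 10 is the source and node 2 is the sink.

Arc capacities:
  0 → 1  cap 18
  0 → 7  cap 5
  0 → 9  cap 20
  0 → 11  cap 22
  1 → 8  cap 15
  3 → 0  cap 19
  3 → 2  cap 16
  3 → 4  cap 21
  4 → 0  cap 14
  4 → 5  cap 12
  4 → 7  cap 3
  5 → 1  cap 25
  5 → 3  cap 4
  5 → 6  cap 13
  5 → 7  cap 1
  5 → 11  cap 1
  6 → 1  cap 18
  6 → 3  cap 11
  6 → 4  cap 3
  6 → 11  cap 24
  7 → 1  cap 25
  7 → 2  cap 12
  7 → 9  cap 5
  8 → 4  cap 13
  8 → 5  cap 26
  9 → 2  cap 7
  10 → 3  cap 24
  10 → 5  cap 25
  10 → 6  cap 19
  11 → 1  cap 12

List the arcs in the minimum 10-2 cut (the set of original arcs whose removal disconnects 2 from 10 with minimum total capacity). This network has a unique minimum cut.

Min-cut arcs: {(0,7), (3,2), (4,7), (5,7), (9,2)} (total capacity 32)

augment #1: 10→3→2 push 16
augment #2: 10→5→7→2 push 1
augment #3: 10→3→0→7→2 push 5
augment #4: 10→3→0→9→2 push 3
augment #5: 10→6→4→7→2 push 3
augment #6: 10→5→3→0→9→2 push 4
max flow = 32; residual-reachable set from 10 gives S-side
cut edges (S→T): {(0,7), (3,2), (4,7), (5,7), (9,2)} total cap 32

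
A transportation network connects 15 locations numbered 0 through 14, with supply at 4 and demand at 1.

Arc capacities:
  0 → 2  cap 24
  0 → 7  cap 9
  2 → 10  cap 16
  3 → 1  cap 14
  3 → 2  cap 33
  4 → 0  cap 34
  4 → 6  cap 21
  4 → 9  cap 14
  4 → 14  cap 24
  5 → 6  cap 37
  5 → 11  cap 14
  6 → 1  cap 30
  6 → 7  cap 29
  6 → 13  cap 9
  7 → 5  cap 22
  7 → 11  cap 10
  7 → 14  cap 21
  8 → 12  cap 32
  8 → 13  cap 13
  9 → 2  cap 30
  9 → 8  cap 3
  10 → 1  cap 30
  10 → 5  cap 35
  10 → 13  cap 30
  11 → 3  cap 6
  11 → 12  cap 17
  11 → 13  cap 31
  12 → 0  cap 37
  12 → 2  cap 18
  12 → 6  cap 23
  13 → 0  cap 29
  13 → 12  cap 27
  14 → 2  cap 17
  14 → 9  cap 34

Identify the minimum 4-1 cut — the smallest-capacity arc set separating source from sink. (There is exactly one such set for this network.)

augment #1: 4→6→1 push 21
augment #2: 4→0→2→10→1 push 16
augment #3: 4→0→7→5→6→1 push 9
augment #4: 4→9→8→12→6→5→11→3→1 push 3
max flow = 49; residual-reachable set from 4 gives S-side
cut edges (S→T): {(0,7), (2,10), (4,6), (9,8)} total cap 49

Min-cut arcs: {(0,7), (2,10), (4,6), (9,8)} (total capacity 49)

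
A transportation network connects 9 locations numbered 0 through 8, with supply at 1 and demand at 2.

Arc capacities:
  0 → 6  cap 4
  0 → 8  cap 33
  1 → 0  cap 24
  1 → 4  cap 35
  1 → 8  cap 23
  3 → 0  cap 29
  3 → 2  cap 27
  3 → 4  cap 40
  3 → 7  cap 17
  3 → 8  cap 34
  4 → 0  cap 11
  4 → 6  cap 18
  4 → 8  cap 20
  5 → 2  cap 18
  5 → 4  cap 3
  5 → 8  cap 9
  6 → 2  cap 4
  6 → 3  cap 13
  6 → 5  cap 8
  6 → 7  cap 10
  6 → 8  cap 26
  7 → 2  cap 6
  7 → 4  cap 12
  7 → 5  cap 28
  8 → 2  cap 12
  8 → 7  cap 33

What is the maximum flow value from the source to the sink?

Maximum flow value: 53

augment #1: 1→8→2 bottleneck 12, total now 12
augment #2: 1→0→6→2 bottleneck 4, total now 16
augment #3: 1→8→7→2 bottleneck 6, total now 22
augment #4: 1→4→6→3→2 bottleneck 13, total now 35
augment #5: 1→4→6→5→2 bottleneck 5, total now 40
augment #6: 1→8→7→5→2 bottleneck 5, total now 45
augment #7: 1→0→8→7→5→2 bottleneck 8, total now 53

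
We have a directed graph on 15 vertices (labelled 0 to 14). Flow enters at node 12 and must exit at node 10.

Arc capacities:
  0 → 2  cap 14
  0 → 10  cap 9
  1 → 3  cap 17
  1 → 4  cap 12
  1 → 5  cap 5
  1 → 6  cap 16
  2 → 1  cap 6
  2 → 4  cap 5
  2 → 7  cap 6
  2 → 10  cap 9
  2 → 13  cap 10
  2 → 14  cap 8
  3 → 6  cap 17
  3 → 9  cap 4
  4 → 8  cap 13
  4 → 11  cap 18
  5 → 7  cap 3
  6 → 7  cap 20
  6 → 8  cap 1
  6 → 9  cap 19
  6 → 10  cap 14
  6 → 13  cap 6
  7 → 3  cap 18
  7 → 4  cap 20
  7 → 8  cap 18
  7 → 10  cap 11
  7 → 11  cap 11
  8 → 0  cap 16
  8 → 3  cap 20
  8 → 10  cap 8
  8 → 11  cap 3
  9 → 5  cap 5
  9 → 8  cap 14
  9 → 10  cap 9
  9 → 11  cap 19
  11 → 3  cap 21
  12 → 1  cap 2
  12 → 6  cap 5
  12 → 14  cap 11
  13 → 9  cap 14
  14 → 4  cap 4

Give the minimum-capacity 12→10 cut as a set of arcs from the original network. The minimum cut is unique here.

augment #1: 12→6→10 push 5
augment #2: 12→1→6→10 push 2
augment #3: 12→14→4→8→10 push 4
max flow = 11; residual-reachable set from 12 gives S-side
cut edges (S→T): {(12,1), (12,6), (14,4)} total cap 11

Min-cut arcs: {(12,1), (12,6), (14,4)} (total capacity 11)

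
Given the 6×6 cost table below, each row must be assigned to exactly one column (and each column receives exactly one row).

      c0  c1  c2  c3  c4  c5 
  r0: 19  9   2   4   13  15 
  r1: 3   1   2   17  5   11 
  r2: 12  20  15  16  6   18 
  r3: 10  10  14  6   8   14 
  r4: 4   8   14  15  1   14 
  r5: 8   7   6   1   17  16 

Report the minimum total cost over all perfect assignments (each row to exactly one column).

Minimum assignment cost: 28

optimal assignment: row0→col2 (cost 2), row1→col1 (cost 1), row2→col4 (cost 6), row3→col5 (cost 14), row4→col0 (cost 4), row5→col3 (cost 1)
total = 2 + 1 + 6 + 14 + 4 + 1 = 28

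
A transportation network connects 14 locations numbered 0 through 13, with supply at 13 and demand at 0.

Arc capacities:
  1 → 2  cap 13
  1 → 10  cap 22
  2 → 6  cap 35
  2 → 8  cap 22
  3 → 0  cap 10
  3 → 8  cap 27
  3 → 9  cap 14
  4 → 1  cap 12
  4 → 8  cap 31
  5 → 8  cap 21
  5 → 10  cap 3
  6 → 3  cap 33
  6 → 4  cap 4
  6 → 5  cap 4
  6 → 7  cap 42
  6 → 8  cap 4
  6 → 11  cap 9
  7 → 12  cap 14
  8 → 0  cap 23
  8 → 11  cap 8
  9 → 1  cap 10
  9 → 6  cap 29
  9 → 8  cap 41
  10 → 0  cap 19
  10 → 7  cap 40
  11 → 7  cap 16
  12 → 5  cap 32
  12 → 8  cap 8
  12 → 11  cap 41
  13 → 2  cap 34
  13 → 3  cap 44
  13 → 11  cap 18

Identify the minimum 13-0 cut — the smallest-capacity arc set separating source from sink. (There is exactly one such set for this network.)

augment #1: 13→3→0 push 10
augment #2: 13→2→8→0 push 22
augment #3: 13→3→8→0 push 1
augment #4: 13→2→6→5→10→0 push 3
augment #5: 13→3→9→1→10→0 push 10
augment #6: 13→2→6→4→1→10→0 push 4
max flow = 50; residual-reachable set from 13 gives S-side
cut edges (S→T): {(3,0), (5,10), (6,4), (8,0), (9,1)} total cap 50

Min-cut arcs: {(3,0), (5,10), (6,4), (8,0), (9,1)} (total capacity 50)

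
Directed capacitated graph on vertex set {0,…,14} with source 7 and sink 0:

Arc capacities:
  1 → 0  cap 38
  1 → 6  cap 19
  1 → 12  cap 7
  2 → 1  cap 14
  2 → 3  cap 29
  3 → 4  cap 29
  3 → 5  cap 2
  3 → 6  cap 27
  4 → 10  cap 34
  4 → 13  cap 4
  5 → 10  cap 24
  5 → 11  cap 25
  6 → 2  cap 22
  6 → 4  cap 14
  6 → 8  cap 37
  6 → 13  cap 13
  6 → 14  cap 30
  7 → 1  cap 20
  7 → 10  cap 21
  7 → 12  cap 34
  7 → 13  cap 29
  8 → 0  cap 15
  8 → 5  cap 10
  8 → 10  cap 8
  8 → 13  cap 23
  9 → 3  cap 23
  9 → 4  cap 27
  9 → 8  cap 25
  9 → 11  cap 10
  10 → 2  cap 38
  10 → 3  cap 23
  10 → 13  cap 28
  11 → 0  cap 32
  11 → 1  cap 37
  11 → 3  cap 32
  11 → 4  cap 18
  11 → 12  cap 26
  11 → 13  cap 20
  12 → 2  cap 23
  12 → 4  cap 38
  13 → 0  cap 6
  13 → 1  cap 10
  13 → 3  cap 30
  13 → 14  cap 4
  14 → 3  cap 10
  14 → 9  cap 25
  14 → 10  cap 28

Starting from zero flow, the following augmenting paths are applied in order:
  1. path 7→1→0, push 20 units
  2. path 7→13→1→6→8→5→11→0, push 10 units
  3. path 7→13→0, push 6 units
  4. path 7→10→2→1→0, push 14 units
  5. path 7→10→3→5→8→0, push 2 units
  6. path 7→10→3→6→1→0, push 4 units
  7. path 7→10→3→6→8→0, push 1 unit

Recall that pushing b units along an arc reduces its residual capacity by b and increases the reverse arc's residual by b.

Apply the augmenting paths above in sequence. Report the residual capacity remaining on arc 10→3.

Residual capacity of (10,3): 16

after path 1 (7→1→0, push 20): res(10,3)=23
after path 2 (7→13→1→6→8→5→11→0, push 10): res(10,3)=23
after path 3 (7→13→0, push 6): res(10,3)=23
after path 4 (7→10→2→1→0, push 14): res(10,3)=23
after path 5 (7→10→3→5→8→0, push 2): res(10,3)=21
after path 6 (7→10→3→6→1→0, push 4): res(10,3)=17
after path 7 (7→10→3→6→8→0, push 1): res(10,3)=16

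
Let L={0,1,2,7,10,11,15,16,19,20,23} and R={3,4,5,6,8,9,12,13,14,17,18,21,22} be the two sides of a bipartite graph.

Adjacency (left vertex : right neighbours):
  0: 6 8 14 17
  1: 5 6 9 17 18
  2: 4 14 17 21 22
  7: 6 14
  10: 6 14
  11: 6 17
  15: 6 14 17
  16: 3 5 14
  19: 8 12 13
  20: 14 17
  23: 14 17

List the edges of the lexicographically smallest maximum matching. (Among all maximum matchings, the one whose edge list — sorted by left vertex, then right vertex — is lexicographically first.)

|M| = 8 (so the lex-smallest maximum matching has 8 edges)
process left vertices in ascending order; for each, take the smallest-labelled available neighbour that still permits 8 edges overall, or leave it unmatched if none does
lex-smallest matching: {0-8, 1-5, 2-4, 7-6, 10-14, 11-17, 16-3, 19-12}

Lex-smallest maximum matching: {(0,8), (1,5), (2,4), (7,6), (10,14), (11,17), (16,3), (19,12)}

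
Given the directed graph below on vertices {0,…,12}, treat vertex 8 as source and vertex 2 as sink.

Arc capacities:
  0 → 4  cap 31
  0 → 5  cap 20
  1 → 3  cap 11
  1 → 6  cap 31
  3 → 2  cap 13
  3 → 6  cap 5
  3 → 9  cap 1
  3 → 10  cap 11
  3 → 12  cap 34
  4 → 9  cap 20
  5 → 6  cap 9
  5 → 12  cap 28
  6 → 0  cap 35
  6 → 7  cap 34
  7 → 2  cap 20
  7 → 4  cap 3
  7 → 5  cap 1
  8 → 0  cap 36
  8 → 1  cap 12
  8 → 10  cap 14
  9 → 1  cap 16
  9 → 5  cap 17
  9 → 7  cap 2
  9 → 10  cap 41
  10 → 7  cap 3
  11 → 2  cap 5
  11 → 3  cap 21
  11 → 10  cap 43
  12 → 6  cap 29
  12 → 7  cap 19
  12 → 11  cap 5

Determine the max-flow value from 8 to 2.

augment #1: 8→1→3→2 bottleneck 11, total now 11
augment #2: 8→10→7→2 bottleneck 3, total now 14
augment #3: 8→1→6→7→2 bottleneck 1, total now 15
augment #4: 8→0→4→9→7→2 bottleneck 2, total now 17
augment #5: 8→0→5→6→7→2 bottleneck 9, total now 26
augment #6: 8→0→5→12→7→2 bottleneck 5, total now 31
augment #7: 8→0→5→12→11→2 bottleneck 5, total now 36

Maximum flow value: 36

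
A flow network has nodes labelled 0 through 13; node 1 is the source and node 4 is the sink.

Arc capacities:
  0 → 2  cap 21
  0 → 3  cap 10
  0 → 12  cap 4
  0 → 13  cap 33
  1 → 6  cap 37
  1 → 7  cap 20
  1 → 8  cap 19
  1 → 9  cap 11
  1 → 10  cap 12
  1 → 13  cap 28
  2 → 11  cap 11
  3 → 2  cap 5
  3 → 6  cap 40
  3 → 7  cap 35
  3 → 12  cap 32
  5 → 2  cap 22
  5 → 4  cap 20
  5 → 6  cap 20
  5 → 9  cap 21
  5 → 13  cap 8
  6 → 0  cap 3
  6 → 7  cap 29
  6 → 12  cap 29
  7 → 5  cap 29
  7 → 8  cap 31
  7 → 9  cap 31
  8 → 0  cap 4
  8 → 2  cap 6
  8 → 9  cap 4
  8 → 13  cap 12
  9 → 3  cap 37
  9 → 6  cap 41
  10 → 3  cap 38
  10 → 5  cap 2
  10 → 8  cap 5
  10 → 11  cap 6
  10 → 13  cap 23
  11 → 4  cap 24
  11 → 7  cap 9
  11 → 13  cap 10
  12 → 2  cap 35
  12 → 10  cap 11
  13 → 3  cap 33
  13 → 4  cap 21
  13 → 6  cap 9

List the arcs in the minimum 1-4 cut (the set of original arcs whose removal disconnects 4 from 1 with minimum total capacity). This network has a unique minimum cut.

augment #1: 1→13→4 push 21
augment #2: 1→7→5→4 push 20
augment #3: 1→10→11→4 push 6
augment #4: 1→8→2→11→4 push 6
augment #5: 1→6→0→2→11→4 push 3
augment #6: 1→6→12→2→11→4 push 2
max flow = 58; residual-reachable set from 1 gives S-side
cut edges (S→T): {(2,11), (5,4), (10,11), (13,4)} total cap 58

Min-cut arcs: {(2,11), (5,4), (10,11), (13,4)} (total capacity 58)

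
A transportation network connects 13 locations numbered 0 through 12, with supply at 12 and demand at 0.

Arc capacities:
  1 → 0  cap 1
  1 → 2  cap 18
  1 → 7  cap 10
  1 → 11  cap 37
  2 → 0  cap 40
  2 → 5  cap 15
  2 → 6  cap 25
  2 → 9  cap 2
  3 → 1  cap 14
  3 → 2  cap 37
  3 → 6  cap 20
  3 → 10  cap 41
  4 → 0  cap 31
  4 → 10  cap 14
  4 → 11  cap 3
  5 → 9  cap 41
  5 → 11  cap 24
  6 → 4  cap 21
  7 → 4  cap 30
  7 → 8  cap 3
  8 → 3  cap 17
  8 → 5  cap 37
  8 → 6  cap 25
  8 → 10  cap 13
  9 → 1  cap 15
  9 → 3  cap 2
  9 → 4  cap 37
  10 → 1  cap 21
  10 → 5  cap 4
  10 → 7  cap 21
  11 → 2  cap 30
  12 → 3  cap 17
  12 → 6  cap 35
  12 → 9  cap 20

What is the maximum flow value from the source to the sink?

augment #1: 12→3→1→0 bottleneck 1, total now 1
augment #2: 12→3→2→0 bottleneck 16, total now 17
augment #3: 12→6→4→0 bottleneck 21, total now 38
augment #4: 12→9→4→0 bottleneck 10, total now 48
augment #5: 12→9→1→2→0 bottleneck 10, total now 58

Maximum flow value: 58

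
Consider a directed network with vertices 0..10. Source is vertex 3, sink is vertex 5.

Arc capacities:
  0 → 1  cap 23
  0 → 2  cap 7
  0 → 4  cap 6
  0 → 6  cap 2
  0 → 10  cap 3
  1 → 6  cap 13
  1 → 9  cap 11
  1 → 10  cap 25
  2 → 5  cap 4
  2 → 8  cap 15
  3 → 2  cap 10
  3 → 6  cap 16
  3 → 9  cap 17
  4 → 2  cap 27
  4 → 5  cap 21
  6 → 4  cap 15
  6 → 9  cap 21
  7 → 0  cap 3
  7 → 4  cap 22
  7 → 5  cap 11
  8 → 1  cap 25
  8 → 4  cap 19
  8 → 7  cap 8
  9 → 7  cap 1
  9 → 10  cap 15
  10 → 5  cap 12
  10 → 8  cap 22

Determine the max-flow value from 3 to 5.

augment #1: 3→2→5 bottleneck 4, total now 4
augment #2: 3→6→4→5 bottleneck 15, total now 19
augment #3: 3→9→7→5 bottleneck 1, total now 20
augment #4: 3→9→10→5 bottleneck 12, total now 32
augment #5: 3→2→8→4→5 bottleneck 6, total now 38
augment #6: 3→9→10→8→7→5 bottleneck 3, total now 41

Maximum flow value: 41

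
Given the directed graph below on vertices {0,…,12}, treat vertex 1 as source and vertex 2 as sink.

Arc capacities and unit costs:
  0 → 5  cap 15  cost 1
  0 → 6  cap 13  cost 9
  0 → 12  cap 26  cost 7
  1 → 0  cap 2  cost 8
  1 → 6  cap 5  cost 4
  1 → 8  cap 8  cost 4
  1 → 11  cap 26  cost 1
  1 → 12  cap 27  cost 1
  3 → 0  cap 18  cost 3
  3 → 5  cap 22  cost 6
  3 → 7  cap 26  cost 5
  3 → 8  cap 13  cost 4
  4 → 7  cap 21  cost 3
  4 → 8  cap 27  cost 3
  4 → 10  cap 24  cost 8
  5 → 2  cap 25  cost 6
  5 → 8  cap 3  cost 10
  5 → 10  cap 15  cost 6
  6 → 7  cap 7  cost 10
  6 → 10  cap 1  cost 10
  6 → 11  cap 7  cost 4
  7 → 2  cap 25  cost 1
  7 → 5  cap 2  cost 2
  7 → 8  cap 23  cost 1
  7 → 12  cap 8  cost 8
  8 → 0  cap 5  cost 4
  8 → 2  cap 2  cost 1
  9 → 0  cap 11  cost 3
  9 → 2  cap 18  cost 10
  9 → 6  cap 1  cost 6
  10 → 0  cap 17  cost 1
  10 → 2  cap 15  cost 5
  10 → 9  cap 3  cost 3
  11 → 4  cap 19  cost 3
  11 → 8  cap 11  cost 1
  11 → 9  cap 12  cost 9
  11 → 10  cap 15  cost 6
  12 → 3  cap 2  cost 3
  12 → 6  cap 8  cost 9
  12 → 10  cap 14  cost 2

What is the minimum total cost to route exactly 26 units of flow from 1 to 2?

Minimum cost for 26 units: 198

shortest-cost path #1: 1→11→8→2 push 2 @ unit cost 3 (adds 6)
shortest-cost path #2: 1→11→4→7→2 push 19 @ unit cost 8 (adds 152)
shortest-cost path #3: 1→12→10→2 push 5 @ unit cost 8 (adds 40)
total cost = 198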